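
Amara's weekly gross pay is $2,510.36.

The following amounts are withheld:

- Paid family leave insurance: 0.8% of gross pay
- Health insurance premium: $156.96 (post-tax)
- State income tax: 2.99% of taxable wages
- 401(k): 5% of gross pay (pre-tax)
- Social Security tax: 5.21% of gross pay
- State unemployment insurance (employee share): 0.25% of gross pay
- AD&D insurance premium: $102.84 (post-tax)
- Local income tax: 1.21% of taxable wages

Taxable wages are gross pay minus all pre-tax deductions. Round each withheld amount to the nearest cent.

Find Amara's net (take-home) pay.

401(k): $2,510.36 × 0.05 = $125.52
Taxable wages = $2,510.36 − $125.52 = $2,384.84
State income tax: $2,384.84 × 0.0299 = $71.31
Local income tax: $2,384.84 × 0.0121 = $28.86
State unemployment insurance (employee share): $2,510.36 × 0.0025 = $6.28
Social Security tax: $2,510.36 × 0.0521 = $130.79
Paid family leave insurance: $2,510.36 × 0.008 = $20.08
AD&D insurance premium: $102.84
Health insurance premium: $156.96
Total deductions = $125.52 + $71.31 + $28.86 + $6.28 + $130.79 + $20.08 + $102.84 + $156.96 = $642.64
Net pay = $2,510.36 − $642.64 = $1,867.72

$1,867.72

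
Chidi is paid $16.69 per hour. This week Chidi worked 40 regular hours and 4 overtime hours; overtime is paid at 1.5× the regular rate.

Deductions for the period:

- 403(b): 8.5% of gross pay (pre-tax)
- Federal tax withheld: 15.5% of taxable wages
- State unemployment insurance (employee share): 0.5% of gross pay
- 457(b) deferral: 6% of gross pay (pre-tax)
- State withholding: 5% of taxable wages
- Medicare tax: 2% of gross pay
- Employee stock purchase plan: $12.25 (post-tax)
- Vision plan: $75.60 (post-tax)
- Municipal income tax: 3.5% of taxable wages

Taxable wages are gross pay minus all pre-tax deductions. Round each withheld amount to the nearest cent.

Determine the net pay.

$391.84

Regular pay: 40 × $16.69 = $667.60
Overtime pay: 4 × $16.69 × 1.5 = $100.14
Gross pay = $667.60 + $100.14 = $767.74
403(b): $767.74 × 0.085 = $65.26
457(b) deferral: $767.74 × 0.06 = $46.06
Pre-tax total = $65.26 + $46.06 = $111.32
Taxable wages = $767.74 − $111.32 = $656.42
Municipal income tax: $656.42 × 0.035 = $22.97
State withholding: $656.42 × 0.05 = $32.82
Federal tax withheld: $656.42 × 0.155 = $101.75
Medicare tax: $767.74 × 0.02 = $15.35
State unemployment insurance (employee share): $767.74 × 0.005 = $3.84
Vision plan: $75.60
Employee stock purchase plan: $12.25
Total deductions = $65.26 + $46.06 + $22.97 + $32.82 + $101.75 + $15.35 + $3.84 + $75.60 + $12.25 = $375.90
Net pay = $767.74 − $375.90 = $391.84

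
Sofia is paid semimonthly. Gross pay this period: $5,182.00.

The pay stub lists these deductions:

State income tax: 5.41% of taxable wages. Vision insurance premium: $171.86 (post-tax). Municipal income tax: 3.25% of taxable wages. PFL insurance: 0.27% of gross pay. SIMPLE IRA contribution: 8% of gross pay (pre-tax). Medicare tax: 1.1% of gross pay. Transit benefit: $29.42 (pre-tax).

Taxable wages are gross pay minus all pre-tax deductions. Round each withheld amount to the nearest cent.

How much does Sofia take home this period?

Transit benefit: $29.42
SIMPLE IRA contribution: $5,182.00 × 0.08 = $414.56
Pre-tax total = $29.42 + $414.56 = $443.98
Taxable wages = $5,182.00 − $443.98 = $4,738.02
Municipal income tax: $4,738.02 × 0.0325 = $153.99
State income tax: $4,738.02 × 0.0541 = $256.33
Medicare tax: $5,182.00 × 0.011 = $57.00
PFL insurance: $5,182.00 × 0.0027 = $13.99
Vision insurance premium: $171.86
Total deductions = $29.42 + $414.56 + $153.99 + $256.33 + $57.00 + $13.99 + $171.86 = $1,097.15
Net pay = $5,182.00 − $1,097.15 = $4,084.85

$4,084.85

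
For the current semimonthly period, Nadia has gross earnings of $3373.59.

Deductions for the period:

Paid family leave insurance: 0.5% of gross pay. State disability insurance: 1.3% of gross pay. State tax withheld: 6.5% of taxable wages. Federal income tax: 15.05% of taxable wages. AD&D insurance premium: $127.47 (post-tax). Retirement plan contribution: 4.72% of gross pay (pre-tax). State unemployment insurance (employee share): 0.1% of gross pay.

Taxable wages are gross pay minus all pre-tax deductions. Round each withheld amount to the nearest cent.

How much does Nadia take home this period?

$2330.10

Retirement plan contribution: $3373.59 × 0.0472 = $159.23
Taxable wages = $3373.59 − $159.23 = $3214.36
Federal income tax: $3214.36 × 0.1505 = $483.76
State tax withheld: $3214.36 × 0.065 = $208.93
State disability insurance: $3373.59 × 0.013 = $43.86
Paid family leave insurance: $3373.59 × 0.005 = $16.87
State unemployment insurance (employee share): $3373.59 × 0.001 = $3.37
AD&D insurance premium: $127.47
Total deductions = $159.23 + $483.76 + $208.93 + $43.86 + $16.87 + $3.37 + $127.47 = $1043.49
Net pay = $3373.59 − $1043.49 = $2330.10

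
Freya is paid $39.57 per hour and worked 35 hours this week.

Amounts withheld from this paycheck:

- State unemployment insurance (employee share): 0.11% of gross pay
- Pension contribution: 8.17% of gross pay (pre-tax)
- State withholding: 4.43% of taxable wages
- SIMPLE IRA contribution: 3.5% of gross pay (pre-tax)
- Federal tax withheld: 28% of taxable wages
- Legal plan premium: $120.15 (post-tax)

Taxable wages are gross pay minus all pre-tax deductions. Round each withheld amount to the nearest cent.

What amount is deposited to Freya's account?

$704.94

Gross pay: 35 × $39.57 = $1,384.95
SIMPLE IRA contribution: $1,384.95 × 0.035 = $48.47
Pension contribution: $1,384.95 × 0.0817 = $113.15
Pre-tax total = $48.47 + $113.15 = $161.62
Taxable wages = $1,384.95 − $161.62 = $1,223.33
State withholding: $1,223.33 × 0.0443 = $54.19
Federal tax withheld: $1,223.33 × 0.28 = $342.53
State unemployment insurance (employee share): $1,384.95 × 0.0011 = $1.52
Legal plan premium: $120.15
Total deductions = $48.47 + $113.15 + $54.19 + $342.53 + $1.52 + $120.15 = $680.01
Net pay = $1,384.95 − $680.01 = $704.94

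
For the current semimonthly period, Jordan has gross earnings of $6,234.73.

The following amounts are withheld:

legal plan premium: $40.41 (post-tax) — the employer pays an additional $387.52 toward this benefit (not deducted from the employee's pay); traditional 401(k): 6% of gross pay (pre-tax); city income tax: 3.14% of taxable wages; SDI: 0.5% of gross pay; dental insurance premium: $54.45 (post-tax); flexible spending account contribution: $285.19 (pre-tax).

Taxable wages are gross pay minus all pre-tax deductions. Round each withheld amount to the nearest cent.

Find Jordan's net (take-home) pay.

Flexible spending account contribution: $285.19
Traditional 401(k): $6,234.73 × 0.06 = $374.08
Pre-tax total = $285.19 + $374.08 = $659.27
Taxable wages = $6,234.73 − $659.27 = $5,575.46
City income tax: $5,575.46 × 0.0314 = $175.07
SDI: $6,234.73 × 0.005 = $31.17
Legal plan premium: $40.41
Dental insurance premium: $54.45
(Employer's $387.52 toward legal plan premium is not withheld from the employee.)
Total deductions = $285.19 + $374.08 + $175.07 + $31.17 + $40.41 + $54.45 = $960.37
Net pay = $6,234.73 − $960.37 = $5,274.36

$5,274.36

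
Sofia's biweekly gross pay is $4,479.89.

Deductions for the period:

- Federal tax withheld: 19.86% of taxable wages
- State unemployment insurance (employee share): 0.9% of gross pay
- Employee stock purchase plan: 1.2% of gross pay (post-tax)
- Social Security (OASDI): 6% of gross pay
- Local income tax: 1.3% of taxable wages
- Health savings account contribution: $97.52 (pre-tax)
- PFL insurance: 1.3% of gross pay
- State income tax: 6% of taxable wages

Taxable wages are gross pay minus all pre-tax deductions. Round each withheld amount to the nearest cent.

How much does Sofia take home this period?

$2,771.01

Health savings account contribution: $97.52
Taxable wages = $4,479.89 − $97.52 = $4,382.37
State income tax: $4,382.37 × 0.06 = $262.94
Federal tax withheld: $4,382.37 × 0.1986 = $870.34
Local income tax: $4,382.37 × 0.013 = $56.97
State unemployment insurance (employee share): $4,479.89 × 0.009 = $40.32
PFL insurance: $4,479.89 × 0.013 = $58.24
Social Security (OASDI): $4,479.89 × 0.06 = $268.79
Employee stock purchase plan: $4,479.89 × 0.012 = $53.76
Total deductions = $97.52 + $262.94 + $870.34 + $56.97 + $40.32 + $58.24 + $268.79 + $53.76 = $1,708.88
Net pay = $4,479.89 − $1,708.88 = $2,771.01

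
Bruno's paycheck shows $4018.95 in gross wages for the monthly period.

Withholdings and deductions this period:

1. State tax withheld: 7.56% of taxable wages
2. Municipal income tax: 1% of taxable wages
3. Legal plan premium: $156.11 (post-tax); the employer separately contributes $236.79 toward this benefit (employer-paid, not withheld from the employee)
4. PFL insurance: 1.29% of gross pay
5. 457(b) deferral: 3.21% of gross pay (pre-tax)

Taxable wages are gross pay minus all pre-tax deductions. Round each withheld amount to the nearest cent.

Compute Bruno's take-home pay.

457(b) deferral: $4018.95 × 0.0321 = $129.01
Taxable wages = $4018.95 − $129.01 = $3889.94
State tax withheld: $3889.94 × 0.0756 = $294.08
Municipal income tax: $3889.94 × 0.01 = $38.90
PFL insurance: $4018.95 × 0.0129 = $51.84
Legal plan premium: $156.11
(Employer's $236.79 toward legal plan premium is not withheld from the employee.)
Total deductions = $129.01 + $294.08 + $38.90 + $51.84 + $156.11 = $669.94
Net pay = $4018.95 − $669.94 = $3349.01

$3349.01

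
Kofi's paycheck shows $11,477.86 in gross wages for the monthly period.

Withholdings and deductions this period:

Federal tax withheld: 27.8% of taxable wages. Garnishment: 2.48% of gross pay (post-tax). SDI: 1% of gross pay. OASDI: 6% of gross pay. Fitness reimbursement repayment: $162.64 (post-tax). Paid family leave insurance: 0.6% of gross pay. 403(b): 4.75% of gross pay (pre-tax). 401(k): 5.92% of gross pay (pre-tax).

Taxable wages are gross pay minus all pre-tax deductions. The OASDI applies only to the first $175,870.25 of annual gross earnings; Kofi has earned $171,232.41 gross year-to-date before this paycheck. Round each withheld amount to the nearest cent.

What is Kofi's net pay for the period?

$6,493.58

401(k): $11,477.86 × 0.0592 = $679.49
403(b): $11,477.86 × 0.0475 = $545.20
Pre-tax total = $679.49 + $545.20 = $1,224.69
Taxable wages = $11,477.86 − $1,224.69 = $10,253.17
Federal tax withheld: $10,253.17 × 0.278 = $2,850.38
SDI: $11,477.86 × 0.01 = $114.78
Paid family leave insurance: $11,477.86 × 0.006 = $68.87
OASDI: only $175,870.25 − $171,232.41 = $4,637.84 of this check is subject → $4,637.84 × 0.06 = $278.27
Garnishment: $11,477.86 × 0.0248 = $284.65
Fitness reimbursement repayment: $162.64
Total deductions = $679.49 + $545.20 + $2,850.38 + $114.78 + $68.87 + $278.27 + $284.65 + $162.64 = $4,984.28
Net pay = $11,477.86 − $4,984.28 = $6,493.58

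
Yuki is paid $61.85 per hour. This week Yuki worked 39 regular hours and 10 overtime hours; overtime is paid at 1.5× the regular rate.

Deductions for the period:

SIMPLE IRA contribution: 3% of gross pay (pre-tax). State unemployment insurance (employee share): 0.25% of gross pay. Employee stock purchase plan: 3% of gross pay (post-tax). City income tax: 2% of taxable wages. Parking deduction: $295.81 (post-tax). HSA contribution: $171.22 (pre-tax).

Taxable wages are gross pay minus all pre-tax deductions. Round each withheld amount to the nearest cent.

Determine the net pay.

$2602.75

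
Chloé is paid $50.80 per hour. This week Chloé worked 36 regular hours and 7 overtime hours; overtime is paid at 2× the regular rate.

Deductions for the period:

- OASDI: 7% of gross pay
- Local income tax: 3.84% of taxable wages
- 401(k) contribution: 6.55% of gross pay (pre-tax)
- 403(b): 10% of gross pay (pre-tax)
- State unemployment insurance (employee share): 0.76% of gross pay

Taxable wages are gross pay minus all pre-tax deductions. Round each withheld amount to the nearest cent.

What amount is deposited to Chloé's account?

$1,841.14

Regular pay: 36 × $50.80 = $1,828.80
Overtime pay: 7 × $50.80 × 2 = $711.20
Gross pay = $1,828.80 + $711.20 = $2,540.00
401(k) contribution: $2,540.00 × 0.0655 = $166.37
403(b): $2,540.00 × 0.1 = $254.00
Pre-tax total = $166.37 + $254.00 = $420.37
Taxable wages = $2,540.00 − $420.37 = $2,119.63
Local income tax: $2,119.63 × 0.0384 = $81.39
State unemployment insurance (employee share): $2,540.00 × 0.0076 = $19.30
OASDI: $2,540.00 × 0.07 = $177.80
Total deductions = $166.37 + $254.00 + $81.39 + $19.30 + $177.80 = $698.86
Net pay = $2,540.00 − $698.86 = $1,841.14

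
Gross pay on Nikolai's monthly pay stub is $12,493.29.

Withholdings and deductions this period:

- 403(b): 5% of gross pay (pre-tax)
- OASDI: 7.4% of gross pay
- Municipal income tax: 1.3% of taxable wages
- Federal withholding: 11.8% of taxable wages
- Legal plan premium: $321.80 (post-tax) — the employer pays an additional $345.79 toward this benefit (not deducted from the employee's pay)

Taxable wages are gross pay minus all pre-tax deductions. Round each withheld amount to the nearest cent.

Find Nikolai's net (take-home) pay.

403(b): $12,493.29 × 0.05 = $624.66
Taxable wages = $12,493.29 − $624.66 = $11,868.63
Federal withholding: $11,868.63 × 0.118 = $1,400.50
Municipal income tax: $11,868.63 × 0.013 = $154.29
OASDI: $12,493.29 × 0.074 = $924.50
Legal plan premium: $321.80
(Employer's $345.79 toward legal plan premium is not withheld from the employee.)
Total deductions = $624.66 + $1,400.50 + $154.29 + $924.50 + $321.80 = $3,425.75
Net pay = $12,493.29 − $3,425.75 = $9,067.54

$9,067.54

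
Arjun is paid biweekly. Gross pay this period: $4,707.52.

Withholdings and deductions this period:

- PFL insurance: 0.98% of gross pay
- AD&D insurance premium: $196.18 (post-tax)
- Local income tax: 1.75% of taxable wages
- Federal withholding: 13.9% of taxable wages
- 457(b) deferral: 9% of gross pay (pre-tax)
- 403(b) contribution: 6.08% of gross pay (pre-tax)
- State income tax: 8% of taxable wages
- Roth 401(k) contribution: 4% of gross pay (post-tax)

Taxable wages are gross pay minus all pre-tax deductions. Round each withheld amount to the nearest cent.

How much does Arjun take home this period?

403(b) contribution: $4,707.52 × 0.0608 = $286.22
457(b) deferral: $4,707.52 × 0.09 = $423.68
Pre-tax total = $286.22 + $423.68 = $709.90
Taxable wages = $4,707.52 − $709.90 = $3,997.62
State income tax: $3,997.62 × 0.08 = $319.81
Local income tax: $3,997.62 × 0.0175 = $69.96
Federal withholding: $3,997.62 × 0.139 = $555.67
PFL insurance: $4,707.52 × 0.0098 = $46.13
AD&D insurance premium: $196.18
Roth 401(k) contribution: $4,707.52 × 0.04 = $188.30
Total deductions = $286.22 + $423.68 + $319.81 + $69.96 + $555.67 + $46.13 + $196.18 + $188.30 = $2,085.95
Net pay = $4,707.52 − $2,085.95 = $2,621.57

$2,621.57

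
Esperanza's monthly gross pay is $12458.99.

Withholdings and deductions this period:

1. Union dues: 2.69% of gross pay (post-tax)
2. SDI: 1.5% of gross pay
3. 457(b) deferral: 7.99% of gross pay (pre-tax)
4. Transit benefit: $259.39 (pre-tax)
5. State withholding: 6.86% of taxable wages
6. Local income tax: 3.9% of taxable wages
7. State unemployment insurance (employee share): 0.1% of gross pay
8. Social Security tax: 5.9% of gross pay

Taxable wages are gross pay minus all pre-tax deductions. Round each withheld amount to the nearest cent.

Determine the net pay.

$8729.00

Transit benefit: $259.39
457(b) deferral: $12458.99 × 0.0799 = $995.47
Pre-tax total = $259.39 + $995.47 = $1254.86
Taxable wages = $12458.99 − $1254.86 = $11204.13
Local income tax: $11204.13 × 0.039 = $436.96
State withholding: $11204.13 × 0.0686 = $768.60
SDI: $12458.99 × 0.015 = $186.88
Social Security tax: $12458.99 × 0.059 = $735.08
State unemployment insurance (employee share): $12458.99 × 0.001 = $12.46
Union dues: $12458.99 × 0.0269 = $335.15
Total deductions = $259.39 + $995.47 + $436.96 + $768.60 + $186.88 + $735.08 + $12.46 + $335.15 = $3729.99
Net pay = $12458.99 − $3729.99 = $8729.00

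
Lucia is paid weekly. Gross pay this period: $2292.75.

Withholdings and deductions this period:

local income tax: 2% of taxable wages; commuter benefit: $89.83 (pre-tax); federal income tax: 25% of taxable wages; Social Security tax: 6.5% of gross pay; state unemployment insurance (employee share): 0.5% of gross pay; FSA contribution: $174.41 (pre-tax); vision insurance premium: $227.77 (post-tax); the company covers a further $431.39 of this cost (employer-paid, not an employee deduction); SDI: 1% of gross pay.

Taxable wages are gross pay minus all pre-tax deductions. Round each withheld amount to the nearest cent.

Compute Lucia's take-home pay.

Commuter benefit: $89.83
FSA contribution: $174.41
Pre-tax total = $89.83 + $174.41 = $264.24
Taxable wages = $2292.75 − $264.24 = $2028.51
Local income tax: $2028.51 × 0.02 = $40.57
Federal income tax: $2028.51 × 0.25 = $507.13
SDI: $2292.75 × 0.01 = $22.93
Social Security tax: $2292.75 × 0.065 = $149.03
State unemployment insurance (employee share): $2292.75 × 0.005 = $11.46
Vision insurance premium: $227.77
(Employer's $431.39 toward vision insurance premium is not withheld from the employee.)
Total deductions = $89.83 + $174.41 + $40.57 + $507.13 + $22.93 + $149.03 + $11.46 + $227.77 = $1223.13
Net pay = $2292.75 − $1223.13 = $1069.62

$1069.62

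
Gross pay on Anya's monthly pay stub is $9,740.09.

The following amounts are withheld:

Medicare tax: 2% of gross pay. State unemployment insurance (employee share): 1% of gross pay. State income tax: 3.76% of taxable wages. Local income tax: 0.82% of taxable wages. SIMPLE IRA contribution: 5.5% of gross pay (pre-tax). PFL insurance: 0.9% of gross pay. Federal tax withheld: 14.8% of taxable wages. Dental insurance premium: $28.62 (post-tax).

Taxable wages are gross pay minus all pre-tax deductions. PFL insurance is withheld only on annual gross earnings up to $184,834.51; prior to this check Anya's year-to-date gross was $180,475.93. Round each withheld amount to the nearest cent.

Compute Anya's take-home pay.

SIMPLE IRA contribution: $9,740.09 × 0.055 = $535.70
Taxable wages = $9,740.09 − $535.70 = $9,204.39
Local income tax: $9,204.39 × 0.0082 = $75.48
State income tax: $9,204.39 × 0.0376 = $346.09
Federal tax withheld: $9,204.39 × 0.148 = $1,362.25
PFL insurance: only $184,834.51 − $180,475.93 = $4,358.58 of this check is subject → $4,358.58 × 0.009 = $39.23
State unemployment insurance (employee share): $9,740.09 × 0.01 = $97.40
Medicare tax: $9,740.09 × 0.02 = $194.80
Dental insurance premium: $28.62
Total deductions = $535.70 + $75.48 + $346.09 + $1,362.25 + $39.23 + $97.40 + $194.80 + $28.62 = $2,679.57
Net pay = $9,740.09 − $2,679.57 = $7,060.52

$7,060.52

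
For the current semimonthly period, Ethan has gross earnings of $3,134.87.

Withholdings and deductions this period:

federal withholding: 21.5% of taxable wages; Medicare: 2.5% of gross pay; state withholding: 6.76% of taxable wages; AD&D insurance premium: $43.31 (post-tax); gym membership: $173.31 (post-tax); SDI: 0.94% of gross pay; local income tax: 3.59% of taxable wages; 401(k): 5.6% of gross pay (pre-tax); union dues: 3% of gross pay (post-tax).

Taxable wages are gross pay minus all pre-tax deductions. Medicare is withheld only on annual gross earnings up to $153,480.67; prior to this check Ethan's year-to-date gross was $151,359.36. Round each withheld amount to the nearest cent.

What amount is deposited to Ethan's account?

$1,623.61

401(k): $3,134.87 × 0.056 = $175.55
Taxable wages = $3,134.87 − $175.55 = $2,959.32
State withholding: $2,959.32 × 0.0676 = $200.05
Federal withholding: $2,959.32 × 0.215 = $636.25
Local income tax: $2,959.32 × 0.0359 = $106.24
Medicare: only $153,480.67 − $151,359.36 = $2,121.31 of this check is subject → $2,121.31 × 0.025 = $53.03
SDI: $3,134.87 × 0.0094 = $29.47
Union dues: $3,134.87 × 0.03 = $94.05
AD&D insurance premium: $43.31
Gym membership: $173.31
Total deductions = $175.55 + $200.05 + $636.25 + $106.24 + $53.03 + $29.47 + $94.05 + $43.31 + $173.31 = $1,511.26
Net pay = $3,134.87 − $1,511.26 = $1,623.61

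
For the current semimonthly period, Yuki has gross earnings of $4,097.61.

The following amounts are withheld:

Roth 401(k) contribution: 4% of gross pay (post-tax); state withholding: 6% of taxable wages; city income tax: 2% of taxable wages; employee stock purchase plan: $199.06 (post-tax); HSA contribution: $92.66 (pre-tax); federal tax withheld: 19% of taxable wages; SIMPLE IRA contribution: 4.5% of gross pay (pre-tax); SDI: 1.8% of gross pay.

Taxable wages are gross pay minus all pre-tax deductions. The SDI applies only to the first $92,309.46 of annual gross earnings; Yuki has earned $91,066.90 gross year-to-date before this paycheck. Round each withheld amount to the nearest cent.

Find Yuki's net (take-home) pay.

$2,403.68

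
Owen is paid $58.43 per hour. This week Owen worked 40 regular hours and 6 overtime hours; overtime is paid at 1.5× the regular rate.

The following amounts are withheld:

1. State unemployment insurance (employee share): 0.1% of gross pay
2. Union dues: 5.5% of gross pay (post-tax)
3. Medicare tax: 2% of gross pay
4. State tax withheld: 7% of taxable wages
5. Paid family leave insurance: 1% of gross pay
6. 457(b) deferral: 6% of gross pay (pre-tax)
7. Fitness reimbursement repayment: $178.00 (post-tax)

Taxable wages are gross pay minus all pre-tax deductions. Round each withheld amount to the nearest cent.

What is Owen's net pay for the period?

Regular pay: 40 × $58.43 = $2,337.20
Overtime pay: 6 × $58.43 × 1.5 = $525.87
Gross pay = $2,337.20 + $525.87 = $2,863.07
457(b) deferral: $2,863.07 × 0.06 = $171.78
Taxable wages = $2,863.07 − $171.78 = $2,691.29
State tax withheld: $2,691.29 × 0.07 = $188.39
State unemployment insurance (employee share): $2,863.07 × 0.001 = $2.86
Paid family leave insurance: $2,863.07 × 0.01 = $28.63
Medicare tax: $2,863.07 × 0.02 = $57.26
Union dues: $2,863.07 × 0.055 = $157.47
Fitness reimbursement repayment: $178.00
Total deductions = $171.78 + $188.39 + $2.86 + $28.63 + $57.26 + $157.47 + $178.00 = $784.39
Net pay = $2,863.07 − $784.39 = $2,078.68

$2,078.68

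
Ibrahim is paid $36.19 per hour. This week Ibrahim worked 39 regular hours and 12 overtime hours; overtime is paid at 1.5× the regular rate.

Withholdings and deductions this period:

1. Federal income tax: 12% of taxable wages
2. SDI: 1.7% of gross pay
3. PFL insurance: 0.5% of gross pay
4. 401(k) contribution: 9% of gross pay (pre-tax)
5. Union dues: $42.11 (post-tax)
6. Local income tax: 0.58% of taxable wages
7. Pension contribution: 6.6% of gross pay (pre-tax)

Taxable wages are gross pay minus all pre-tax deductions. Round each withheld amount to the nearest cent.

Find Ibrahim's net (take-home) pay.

Regular pay: 39 × $36.19 = $1,411.41
Overtime pay: 12 × $36.19 × 1.5 = $651.42
Gross pay = $1,411.41 + $651.42 = $2,062.83
Pension contribution: $2,062.83 × 0.066 = $136.15
401(k) contribution: $2,062.83 × 0.09 = $185.65
Pre-tax total = $136.15 + $185.65 = $321.80
Taxable wages = $2,062.83 − $321.80 = $1,741.03
Federal income tax: $1,741.03 × 0.12 = $208.92
Local income tax: $1,741.03 × 0.0058 = $10.10
PFL insurance: $2,062.83 × 0.005 = $10.31
SDI: $2,062.83 × 0.017 = $35.07
Union dues: $42.11
Total deductions = $136.15 + $185.65 + $208.92 + $10.10 + $10.31 + $35.07 + $42.11 = $628.31
Net pay = $2,062.83 − $628.31 = $1,434.52

$1,434.52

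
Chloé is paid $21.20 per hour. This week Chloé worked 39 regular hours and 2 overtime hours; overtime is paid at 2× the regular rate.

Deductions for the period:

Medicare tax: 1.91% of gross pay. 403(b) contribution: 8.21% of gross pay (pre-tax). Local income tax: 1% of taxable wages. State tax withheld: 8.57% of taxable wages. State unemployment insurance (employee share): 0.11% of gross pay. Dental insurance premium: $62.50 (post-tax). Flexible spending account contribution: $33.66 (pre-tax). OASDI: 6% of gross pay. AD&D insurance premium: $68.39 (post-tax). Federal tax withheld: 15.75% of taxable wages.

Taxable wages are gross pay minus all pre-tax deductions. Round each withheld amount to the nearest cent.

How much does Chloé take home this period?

Regular pay: 39 × $21.20 = $826.80
Overtime pay: 2 × $21.20 × 2 = $84.80
Gross pay = $826.80 + $84.80 = $911.60
Flexible spending account contribution: $33.66
403(b) contribution: $911.60 × 0.0821 = $74.84
Pre-tax total = $33.66 + $74.84 = $108.50
Taxable wages = $911.60 − $108.50 = $803.10
State tax withheld: $803.10 × 0.0857 = $68.83
Local income tax: $803.10 × 0.01 = $8.03
Federal tax withheld: $803.10 × 0.1575 = $126.49
OASDI: $911.60 × 0.06 = $54.70
State unemployment insurance (employee share): $911.60 × 0.0011 = $1.00
Medicare tax: $911.60 × 0.0191 = $17.41
AD&D insurance premium: $68.39
Dental insurance premium: $62.50
Total deductions = $33.66 + $74.84 + $68.83 + $8.03 + $126.49 + $54.70 + $1.00 + $17.41 + $68.39 + $62.50 = $515.85
Net pay = $911.60 − $515.85 = $395.75

$395.75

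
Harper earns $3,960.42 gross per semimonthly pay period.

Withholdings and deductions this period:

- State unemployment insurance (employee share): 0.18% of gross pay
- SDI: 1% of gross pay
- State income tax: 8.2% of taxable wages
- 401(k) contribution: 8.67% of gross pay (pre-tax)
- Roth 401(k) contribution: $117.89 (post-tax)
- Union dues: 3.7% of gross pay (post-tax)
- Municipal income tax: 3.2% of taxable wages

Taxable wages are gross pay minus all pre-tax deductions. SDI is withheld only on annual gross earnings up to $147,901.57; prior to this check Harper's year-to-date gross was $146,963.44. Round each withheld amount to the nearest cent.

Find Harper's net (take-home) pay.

$2,923.76

401(k) contribution: $3,960.42 × 0.0867 = $343.37
Taxable wages = $3,960.42 − $343.37 = $3,617.05
State income tax: $3,617.05 × 0.082 = $296.60
Municipal income tax: $3,617.05 × 0.032 = $115.75
SDI: only $147,901.57 − $146,963.44 = $938.13 of this check is subject → $938.13 × 0.01 = $9.38
State unemployment insurance (employee share): $3,960.42 × 0.0018 = $7.13
Union dues: $3,960.42 × 0.037 = $146.54
Roth 401(k) contribution: $117.89
Total deductions = $343.37 + $296.60 + $115.75 + $9.38 + $7.13 + $146.54 + $117.89 = $1,036.66
Net pay = $3,960.42 − $1,036.66 = $2,923.76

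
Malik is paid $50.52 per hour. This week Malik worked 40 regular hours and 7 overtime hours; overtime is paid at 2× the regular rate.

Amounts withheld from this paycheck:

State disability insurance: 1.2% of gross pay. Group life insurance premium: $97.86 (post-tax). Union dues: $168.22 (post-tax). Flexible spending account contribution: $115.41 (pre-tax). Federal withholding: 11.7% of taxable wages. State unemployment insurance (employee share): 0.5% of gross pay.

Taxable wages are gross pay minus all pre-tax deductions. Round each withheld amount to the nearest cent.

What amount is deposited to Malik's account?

Regular pay: 40 × $50.52 = $2020.80
Overtime pay: 7 × $50.52 × 2 = $707.28
Gross pay = $2020.80 + $707.28 = $2728.08
Flexible spending account contribution: $115.41
Taxable wages = $2728.08 − $115.41 = $2612.67
Federal withholding: $2612.67 × 0.117 = $305.68
State disability insurance: $2728.08 × 0.012 = $32.74
State unemployment insurance (employee share): $2728.08 × 0.005 = $13.64
Group life insurance premium: $97.86
Union dues: $168.22
Total deductions = $115.41 + $305.68 + $32.74 + $13.64 + $97.86 + $168.22 = $733.55
Net pay = $2728.08 − $733.55 = $1994.53

$1994.53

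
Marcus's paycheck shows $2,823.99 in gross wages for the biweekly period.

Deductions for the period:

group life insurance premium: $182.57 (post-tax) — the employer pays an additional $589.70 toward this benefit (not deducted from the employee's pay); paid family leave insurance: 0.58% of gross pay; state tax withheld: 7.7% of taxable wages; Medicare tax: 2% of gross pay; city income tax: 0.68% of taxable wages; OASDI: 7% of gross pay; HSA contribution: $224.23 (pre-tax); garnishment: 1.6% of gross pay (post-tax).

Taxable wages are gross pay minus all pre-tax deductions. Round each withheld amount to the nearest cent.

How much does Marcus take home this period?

HSA contribution: $224.23
Taxable wages = $2,823.99 − $224.23 = $2,599.76
State tax withheld: $2,599.76 × 0.077 = $200.18
City income tax: $2,599.76 × 0.0068 = $17.68
Medicare tax: $2,823.99 × 0.02 = $56.48
OASDI: $2,823.99 × 0.07 = $197.68
Paid family leave insurance: $2,823.99 × 0.0058 = $16.38
Group life insurance premium: $182.57
Garnishment: $2,823.99 × 0.016 = $45.18
(Employer's $589.70 toward group life insurance premium is not withheld from the employee.)
Total deductions = $224.23 + $200.18 + $17.68 + $56.48 + $197.68 + $16.38 + $182.57 + $45.18 = $940.38
Net pay = $2,823.99 − $940.38 = $1,883.61

$1,883.61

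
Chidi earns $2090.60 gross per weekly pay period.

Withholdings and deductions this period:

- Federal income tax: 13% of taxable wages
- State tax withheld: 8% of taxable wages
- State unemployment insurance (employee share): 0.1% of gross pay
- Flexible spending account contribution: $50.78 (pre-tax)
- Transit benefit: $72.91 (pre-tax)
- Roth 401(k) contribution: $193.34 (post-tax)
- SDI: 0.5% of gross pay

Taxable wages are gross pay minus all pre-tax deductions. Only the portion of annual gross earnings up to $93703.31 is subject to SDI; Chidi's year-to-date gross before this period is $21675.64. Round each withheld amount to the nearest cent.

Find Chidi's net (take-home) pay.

$1347.98

Transit benefit: $72.91
Flexible spending account contribution: $50.78
Pre-tax total = $72.91 + $50.78 = $123.69
Taxable wages = $2090.60 − $123.69 = $1966.91
Federal income tax: $1966.91 × 0.13 = $255.70
State tax withheld: $1966.91 × 0.08 = $157.35
State unemployment insurance (employee share): $2090.60 × 0.001 = $2.09
SDI: cap not yet reached, full $2090.60 is subject → $2090.60 × 0.005 = $10.45
Roth 401(k) contribution: $193.34
Total deductions = $72.91 + $50.78 + $255.70 + $157.35 + $2.09 + $10.45 + $193.34 = $742.62
Net pay = $2090.60 − $742.62 = $1347.98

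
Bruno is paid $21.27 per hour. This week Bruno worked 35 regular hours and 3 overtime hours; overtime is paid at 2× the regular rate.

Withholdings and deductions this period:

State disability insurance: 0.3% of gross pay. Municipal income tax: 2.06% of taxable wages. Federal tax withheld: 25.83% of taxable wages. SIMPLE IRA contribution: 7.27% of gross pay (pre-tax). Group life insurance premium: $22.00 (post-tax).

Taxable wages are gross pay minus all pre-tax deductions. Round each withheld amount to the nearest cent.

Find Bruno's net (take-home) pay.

$558.51

Regular pay: 35 × $21.27 = $744.45
Overtime pay: 3 × $21.27 × 2 = $127.62
Gross pay = $744.45 + $127.62 = $872.07
SIMPLE IRA contribution: $872.07 × 0.0727 = $63.40
Taxable wages = $872.07 − $63.40 = $808.67
Municipal income tax: $808.67 × 0.0206 = $16.66
Federal tax withheld: $808.67 × 0.2583 = $208.88
State disability insurance: $872.07 × 0.003 = $2.62
Group life insurance premium: $22.00
Total deductions = $63.40 + $16.66 + $208.88 + $2.62 + $22.00 = $313.56
Net pay = $872.07 − $313.56 = $558.51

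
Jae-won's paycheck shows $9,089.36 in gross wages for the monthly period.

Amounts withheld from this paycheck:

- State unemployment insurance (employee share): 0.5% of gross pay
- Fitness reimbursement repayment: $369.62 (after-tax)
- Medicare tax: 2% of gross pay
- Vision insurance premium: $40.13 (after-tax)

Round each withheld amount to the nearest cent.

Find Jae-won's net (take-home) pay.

$8,452.37

Medicare tax: $9,089.36 × 0.02 = $181.79
State unemployment insurance (employee share): $9,089.36 × 0.005 = $45.45
Vision insurance premium: $40.13
Fitness reimbursement repayment: $369.62
Total deductions = $181.79 + $45.45 + $40.13 + $369.62 = $636.99
Net pay = $9,089.36 − $636.99 = $8,452.37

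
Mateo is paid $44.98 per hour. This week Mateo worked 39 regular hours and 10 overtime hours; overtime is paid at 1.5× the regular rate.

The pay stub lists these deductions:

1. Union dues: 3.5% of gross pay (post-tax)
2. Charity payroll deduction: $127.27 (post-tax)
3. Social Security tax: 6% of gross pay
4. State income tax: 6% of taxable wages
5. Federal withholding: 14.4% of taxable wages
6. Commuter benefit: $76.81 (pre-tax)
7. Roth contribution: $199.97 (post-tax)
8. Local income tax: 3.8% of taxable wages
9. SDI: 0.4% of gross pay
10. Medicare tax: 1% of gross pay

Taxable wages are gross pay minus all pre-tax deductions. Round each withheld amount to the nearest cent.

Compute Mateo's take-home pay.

$1,190.90

Regular pay: 39 × $44.98 = $1,754.22
Overtime pay: 10 × $44.98 × 1.5 = $674.70
Gross pay = $1,754.22 + $674.70 = $2,428.92
Commuter benefit: $76.81
Taxable wages = $2,428.92 − $76.81 = $2,352.11
Federal withholding: $2,352.11 × 0.144 = $338.70
Local income tax: $2,352.11 × 0.038 = $89.38
State income tax: $2,352.11 × 0.06 = $141.13
SDI: $2,428.92 × 0.004 = $9.72
Social Security tax: $2,428.92 × 0.06 = $145.74
Medicare tax: $2,428.92 × 0.01 = $24.29
Union dues: $2,428.92 × 0.035 = $85.01
Charity payroll deduction: $127.27
Roth contribution: $199.97
Total deductions = $76.81 + $338.70 + $89.38 + $141.13 + $9.72 + $145.74 + $24.29 + $85.01 + $127.27 + $199.97 = $1,238.02
Net pay = $2,428.92 − $1,238.02 = $1,190.90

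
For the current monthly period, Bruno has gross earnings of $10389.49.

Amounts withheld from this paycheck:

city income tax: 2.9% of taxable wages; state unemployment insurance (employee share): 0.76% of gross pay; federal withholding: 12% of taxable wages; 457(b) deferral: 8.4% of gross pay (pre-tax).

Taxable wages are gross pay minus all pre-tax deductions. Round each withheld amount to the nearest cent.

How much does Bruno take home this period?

$8019.81

457(b) deferral: $10389.49 × 0.084 = $872.72
Taxable wages = $10389.49 − $872.72 = $9516.77
Federal withholding: $9516.77 × 0.12 = $1142.01
City income tax: $9516.77 × 0.029 = $275.99
State unemployment insurance (employee share): $10389.49 × 0.0076 = $78.96
Total deductions = $872.72 + $1142.01 + $275.99 + $78.96 = $2369.68
Net pay = $10389.49 − $2369.68 = $8019.81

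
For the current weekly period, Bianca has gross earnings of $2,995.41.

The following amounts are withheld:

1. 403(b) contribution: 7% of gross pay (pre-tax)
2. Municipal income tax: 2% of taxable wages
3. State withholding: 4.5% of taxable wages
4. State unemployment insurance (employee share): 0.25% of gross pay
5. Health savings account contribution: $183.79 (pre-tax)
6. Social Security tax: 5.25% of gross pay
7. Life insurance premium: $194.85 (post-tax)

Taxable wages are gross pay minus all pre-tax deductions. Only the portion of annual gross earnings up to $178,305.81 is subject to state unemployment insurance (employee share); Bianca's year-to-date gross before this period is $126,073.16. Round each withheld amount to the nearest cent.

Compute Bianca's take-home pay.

403(b) contribution: $2,995.41 × 0.07 = $209.68
Health savings account contribution: $183.79
Pre-tax total = $209.68 + $183.79 = $393.47
Taxable wages = $2,995.41 − $393.47 = $2,601.94
State withholding: $2,601.94 × 0.045 = $117.09
Municipal income tax: $2,601.94 × 0.02 = $52.04
State unemployment insurance (employee share): cap not yet reached, full $2,995.41 is subject → $2,995.41 × 0.0025 = $7.49
Social Security tax: $2,995.41 × 0.0525 = $157.26
Life insurance premium: $194.85
Total deductions = $209.68 + $183.79 + $117.09 + $52.04 + $7.49 + $157.26 + $194.85 = $922.20
Net pay = $2,995.41 − $922.20 = $2,073.21

$2,073.21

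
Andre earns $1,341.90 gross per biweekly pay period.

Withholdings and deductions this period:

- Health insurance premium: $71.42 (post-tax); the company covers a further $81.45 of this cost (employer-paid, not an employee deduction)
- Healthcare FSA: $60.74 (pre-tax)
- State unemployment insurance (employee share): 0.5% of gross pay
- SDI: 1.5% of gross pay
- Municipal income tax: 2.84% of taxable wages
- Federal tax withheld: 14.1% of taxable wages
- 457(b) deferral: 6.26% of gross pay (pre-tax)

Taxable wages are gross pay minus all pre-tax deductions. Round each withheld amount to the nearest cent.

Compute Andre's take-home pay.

$896.10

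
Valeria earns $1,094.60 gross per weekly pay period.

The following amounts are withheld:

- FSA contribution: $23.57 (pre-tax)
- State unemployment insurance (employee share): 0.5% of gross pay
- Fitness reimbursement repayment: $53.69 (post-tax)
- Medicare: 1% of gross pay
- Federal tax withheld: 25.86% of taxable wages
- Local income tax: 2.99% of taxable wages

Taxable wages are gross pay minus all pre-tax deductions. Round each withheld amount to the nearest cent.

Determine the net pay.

$691.93

FSA contribution: $23.57
Taxable wages = $1,094.60 − $23.57 = $1,071.03
Local income tax: $1,071.03 × 0.0299 = $32.02
Federal tax withheld: $1,071.03 × 0.2586 = $276.97
Medicare: $1,094.60 × 0.01 = $10.95
State unemployment insurance (employee share): $1,094.60 × 0.005 = $5.47
Fitness reimbursement repayment: $53.69
Total deductions = $23.57 + $32.02 + $276.97 + $10.95 + $5.47 + $53.69 = $402.67
Net pay = $1,094.60 − $402.67 = $691.93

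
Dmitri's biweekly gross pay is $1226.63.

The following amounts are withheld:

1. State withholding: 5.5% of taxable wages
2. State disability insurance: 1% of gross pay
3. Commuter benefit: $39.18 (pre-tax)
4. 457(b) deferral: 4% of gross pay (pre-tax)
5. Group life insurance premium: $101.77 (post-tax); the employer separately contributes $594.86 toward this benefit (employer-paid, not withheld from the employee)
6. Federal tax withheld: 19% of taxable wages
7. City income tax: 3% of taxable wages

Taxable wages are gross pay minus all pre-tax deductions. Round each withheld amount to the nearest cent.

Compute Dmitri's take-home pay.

457(b) deferral: $1226.63 × 0.04 = $49.07
Commuter benefit: $39.18
Pre-tax total = $49.07 + $39.18 = $88.25
Taxable wages = $1226.63 − $88.25 = $1138.38
Federal tax withheld: $1138.38 × 0.19 = $216.29
City income tax: $1138.38 × 0.03 = $34.15
State withholding: $1138.38 × 0.055 = $62.61
State disability insurance: $1226.63 × 0.01 = $12.27
Group life insurance premium: $101.77
(Employer's $594.86 toward group life insurance premium is not withheld from the employee.)
Total deductions = $49.07 + $39.18 + $216.29 + $34.15 + $62.61 + $12.27 + $101.77 = $515.34
Net pay = $1226.63 − $515.34 = $711.29

$711.29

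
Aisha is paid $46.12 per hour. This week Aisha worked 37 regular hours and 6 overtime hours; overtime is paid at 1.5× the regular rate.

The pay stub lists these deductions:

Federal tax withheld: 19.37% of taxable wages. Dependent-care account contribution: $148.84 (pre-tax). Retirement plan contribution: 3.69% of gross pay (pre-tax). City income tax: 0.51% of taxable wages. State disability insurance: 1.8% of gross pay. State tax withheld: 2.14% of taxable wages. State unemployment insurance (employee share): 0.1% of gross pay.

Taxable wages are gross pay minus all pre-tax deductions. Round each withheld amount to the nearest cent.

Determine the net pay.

$1,436.94

Regular pay: 37 × $46.12 = $1,706.44
Overtime pay: 6 × $46.12 × 1.5 = $415.08
Gross pay = $1,706.44 + $415.08 = $2,121.52
Retirement plan contribution: $2,121.52 × 0.0369 = $78.28
Dependent-care account contribution: $148.84
Pre-tax total = $78.28 + $148.84 = $227.12
Taxable wages = $2,121.52 − $227.12 = $1,894.40
Federal tax withheld: $1,894.40 × 0.1937 = $366.95
City income tax: $1,894.40 × 0.0051 = $9.66
State tax withheld: $1,894.40 × 0.0214 = $40.54
State disability insurance: $2,121.52 × 0.018 = $38.19
State unemployment insurance (employee share): $2,121.52 × 0.001 = $2.12
Total deductions = $78.28 + $148.84 + $366.95 + $9.66 + $40.54 + $38.19 + $2.12 = $684.58
Net pay = $2,121.52 − $684.58 = $1,436.94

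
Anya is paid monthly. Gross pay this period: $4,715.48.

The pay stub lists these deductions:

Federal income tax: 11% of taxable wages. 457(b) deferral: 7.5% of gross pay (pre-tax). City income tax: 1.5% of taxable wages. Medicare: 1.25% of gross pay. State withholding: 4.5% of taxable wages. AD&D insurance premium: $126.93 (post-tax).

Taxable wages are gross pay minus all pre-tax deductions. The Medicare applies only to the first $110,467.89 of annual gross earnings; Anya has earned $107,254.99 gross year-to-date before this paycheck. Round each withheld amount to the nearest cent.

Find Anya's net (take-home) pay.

$3,453.22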